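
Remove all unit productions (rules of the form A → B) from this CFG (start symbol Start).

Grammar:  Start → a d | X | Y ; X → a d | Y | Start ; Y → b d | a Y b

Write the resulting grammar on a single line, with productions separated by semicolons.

Unit pairs: Start ⇒* {X, Y}; X ⇒* {Start, Y}.
Replace each nonterminal's rules with the union of the non-unit rules of every nonterminal it unit-derives.

Start → a d | b d | a Y b; X → a d | b d | a Y b; Y → b d | a Y b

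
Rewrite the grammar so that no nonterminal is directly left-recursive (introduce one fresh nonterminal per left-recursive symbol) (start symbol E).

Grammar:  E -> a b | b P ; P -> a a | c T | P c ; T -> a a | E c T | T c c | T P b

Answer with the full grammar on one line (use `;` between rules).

P, T are directly left-recursive.
For P: α = {c}, β = {a a, c T}. Rewrite as P → β P' and P' → α P' | ε.
For T: α = {c c, P b}, β = {a a, E c T}. Rewrite as T → β T' and T' → α T' | ε.

E -> a b | b P; P -> a a P' | c T P'; T -> a a T' | E c T T'; P' -> c P' | epsilon; T' -> c c T' | P b T' | epsilon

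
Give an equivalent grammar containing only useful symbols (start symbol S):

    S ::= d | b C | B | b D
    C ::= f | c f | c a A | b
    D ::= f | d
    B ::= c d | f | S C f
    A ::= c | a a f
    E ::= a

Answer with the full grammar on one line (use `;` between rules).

Generating nonterminals: {A, B, C, D, E, S}.
Reachable from S after that: {A, B, C, D, S}.
Removed useless symbols: {E} and every production mentioning them.

S ::= d | b C | B | b D; C ::= f | c f | c a A | b; D ::= f | d; B ::= c d | f | S C f; A ::= c | a a f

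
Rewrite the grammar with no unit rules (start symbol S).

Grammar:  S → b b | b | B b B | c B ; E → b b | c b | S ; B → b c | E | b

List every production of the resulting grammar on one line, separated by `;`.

Unit pairs: B ⇒* {E, S}; E ⇒* {S}.
For each unit pair (A, B), copy every non-unit production of B to A, then drop all unit productions.

S → b b | b | B b B | c B; E → b b | c b | b | B b B | c B; B → b c | b | b b | c b | B b B | c B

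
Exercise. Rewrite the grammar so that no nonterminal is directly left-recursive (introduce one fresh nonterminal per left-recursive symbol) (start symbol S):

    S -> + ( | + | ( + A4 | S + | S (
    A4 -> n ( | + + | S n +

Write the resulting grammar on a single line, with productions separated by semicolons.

S is directly left-recursive.
For S: α = {+, (}, β = {+ (, +, ( + A4}. Rewrite as S → β S' and S' → α S' | ε.

S -> + ( S' | + S' | ( + A4 S'; A4 -> n ( | + + | S n +; S' -> + S' | ( S' | ε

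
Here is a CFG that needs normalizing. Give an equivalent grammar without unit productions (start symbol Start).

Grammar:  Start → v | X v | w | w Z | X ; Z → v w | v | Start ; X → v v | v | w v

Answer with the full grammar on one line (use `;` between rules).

Unit pairs: Start ⇒* {X}; Z ⇒* {Start, X}.
For every A with A ⇒* B via unit rules, add B's non-unit alternatives to A; then delete every rule of the form X → Y.

Start → v | X v | w | w Z | v v | w v; Z → v w | v | X v | w | w Z | v v | w v; X → v v | v | w v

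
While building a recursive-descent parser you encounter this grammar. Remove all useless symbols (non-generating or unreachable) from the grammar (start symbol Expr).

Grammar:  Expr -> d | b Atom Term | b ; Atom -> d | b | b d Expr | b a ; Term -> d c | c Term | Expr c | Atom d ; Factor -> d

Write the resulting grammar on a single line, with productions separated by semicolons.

Expr -> d | b Atom Term | b; Atom -> d | b | b d Expr | b a; Term -> d c | c Term | Expr c | Atom d

Generating nonterminals: {Atom, Expr, Factor, Term}.
Reachable from Expr after that: {Atom, Expr, Term}.
Removed useless symbols: {Factor} and every production mentioning them.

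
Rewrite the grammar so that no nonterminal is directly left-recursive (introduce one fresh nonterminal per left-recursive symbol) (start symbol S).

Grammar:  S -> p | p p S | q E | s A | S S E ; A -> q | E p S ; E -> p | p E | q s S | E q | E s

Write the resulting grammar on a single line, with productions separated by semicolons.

Left recursion appears on S, E.
For S: α = {S E}, β = {p, p p S, q E, s A}. Rewrite as S → β S' and S' → α S' | ε.
For E: α = {q, s}, β = {p, p E, q s S}. Rewrite as E → β E' and E' → α E' | ε.

S -> p S' | p p S S' | q E S' | s A S'; A -> q | E p S; E -> p E' | p E E' | q s S E'; S' -> S E S' | ε; E' -> q E' | s E' | ε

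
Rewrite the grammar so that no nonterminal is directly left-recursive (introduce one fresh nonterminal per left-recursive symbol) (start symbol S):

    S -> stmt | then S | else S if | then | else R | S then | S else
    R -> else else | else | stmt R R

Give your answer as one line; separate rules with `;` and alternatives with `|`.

S -> stmt S' | then S S' | else S if S' | then S' | else R S'; R -> else else | else | stmt R R; S' -> then S' | else S' | ε

Left recursion appears on S.
For S: α = {then, else}, β = {stmt, then S, else S if, then, else R}. Rewrite as S → β S' and S' → α S' | ε.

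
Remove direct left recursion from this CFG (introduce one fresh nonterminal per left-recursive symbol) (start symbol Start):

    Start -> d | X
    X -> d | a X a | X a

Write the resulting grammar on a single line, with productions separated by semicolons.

Start -> d | X; X -> d X1 | a X a X1; X1 -> a X1 | ε

Directly left-recursive nonterminal: X.
For X: α = {a}, β = {d, a X a}. Rewrite as X → β X1 and X1 → α X1 | ε.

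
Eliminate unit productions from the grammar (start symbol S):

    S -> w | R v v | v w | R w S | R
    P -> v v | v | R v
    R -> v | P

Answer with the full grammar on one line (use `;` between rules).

S -> w | R v v | v w | R w S | v v | v | R v; P -> v v | v | R v; R -> v v | v | R v

Unit pairs: R ⇒* {P}; S ⇒* {P, R}.
Replace each nonterminal's rules with the union of the non-unit rules of every nonterminal it unit-derives.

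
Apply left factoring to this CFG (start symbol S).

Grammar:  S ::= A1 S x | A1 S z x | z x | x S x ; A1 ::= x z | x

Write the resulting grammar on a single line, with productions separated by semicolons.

S ::= z x | x S x | A1 S S'; A1 ::= x A1'; S' ::= x | z x; A1' ::= z | ε

S has alternatives sharing prefix 'A1 S': factor to S → A1 S S' with S' → x | z x.
A1 has alternatives sharing prefix 'x': factor to A1 → x A1' with A1' → z | ε.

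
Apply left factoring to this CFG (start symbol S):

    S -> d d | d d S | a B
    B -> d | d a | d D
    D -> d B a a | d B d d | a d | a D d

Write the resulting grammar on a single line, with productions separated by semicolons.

S has alternatives sharing prefix 'd d': factor to S → d d S' with S' → ε | S.
B has alternatives sharing prefix 'd': factor to B → d B' with B' → ε | a | D.
D has alternatives sharing prefix 'd B': factor to D → d B D' with D' → a a | d d.
D has alternatives sharing prefix 'a': factor to D → a D'' with D'' → d | D d.

S -> a B | d d S'; B -> d B'; D -> d B D' | a D''; S' -> ε | S; B' -> ε | a | D; D' -> a a | d d; D'' -> d | D d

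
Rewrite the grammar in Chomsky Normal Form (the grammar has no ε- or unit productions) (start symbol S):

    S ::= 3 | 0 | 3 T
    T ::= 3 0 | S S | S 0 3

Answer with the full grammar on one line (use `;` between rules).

S ::= 3 | 0 | X1 T; T ::= X1 X2 | S S | S Y1; X1 ::= 3; X2 ::= 0; Y1 ::= X2 X1

Introduce a nonterminal for each terminal appearing in a rule of length ≥ 2: X1 → 3, X2 → 0.
Binarize each right-hand side of length ≥ 3 by chaining fresh nonterminals (Y1, Y2, …): affected rules were T → S X2 X1.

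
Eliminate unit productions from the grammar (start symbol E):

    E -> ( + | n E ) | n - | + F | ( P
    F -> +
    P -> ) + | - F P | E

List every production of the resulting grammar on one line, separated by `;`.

Unit pairs: P ⇒* {E}.
Replace each nonterminal's rules with the union of the non-unit rules of every nonterminal it unit-derives.

E -> ( + | n E ) | n - | + F | ( P; F -> +; P -> ( + | n E ) | n - | + F | ( P | ) + | - F P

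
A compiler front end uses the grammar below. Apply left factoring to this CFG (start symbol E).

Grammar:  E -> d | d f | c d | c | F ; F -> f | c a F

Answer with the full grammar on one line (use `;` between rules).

E -> F | d E' | c E''; F -> f | c a F; E' -> epsilon | f; E'' -> d | epsilon

E has alternatives sharing prefix 'd': factor to E → d E' with E' → ε | f.
E has alternatives sharing prefix 'c': factor to E → c E'' with E'' → d | ε.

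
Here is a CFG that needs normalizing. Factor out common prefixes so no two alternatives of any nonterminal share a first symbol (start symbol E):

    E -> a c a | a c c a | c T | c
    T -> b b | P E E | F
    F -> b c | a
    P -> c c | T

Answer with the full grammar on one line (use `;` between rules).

E has alternatives sharing prefix 'a c': factor to E → a c E' with E' → a | c a.
E has alternatives sharing prefix 'c': factor to E → c E'' with E'' → T | ε.

E -> a c E' | c E''; T -> b b | P E E | F; F -> b c | a; P -> c c | T; E' -> a | c a; E'' -> T | ε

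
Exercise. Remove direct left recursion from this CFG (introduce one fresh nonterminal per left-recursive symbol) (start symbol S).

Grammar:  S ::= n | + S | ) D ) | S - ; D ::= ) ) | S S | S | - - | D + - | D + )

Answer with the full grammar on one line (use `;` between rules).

S ::= n S' | + S S' | ) D ) S'; D ::= ) ) D' | S S D' | S D' | - - D'; S' ::= - S' | ε; D' ::= + - D' | + ) D' | ε

Left recursion appears on S, D.
For S: α = {-}, β = {n, + S, ) D )}. Rewrite as S → β S' and S' → α S' | ε.
For D: α = {+ -, + )}, β = {) ), S S, S, - -}. Rewrite as D → β D' and D' → α D' | ε.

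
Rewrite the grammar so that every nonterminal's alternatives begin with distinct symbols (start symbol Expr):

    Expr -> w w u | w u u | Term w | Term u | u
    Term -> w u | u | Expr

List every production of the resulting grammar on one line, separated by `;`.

Expr -> u | w Expr1 | Term Expr2; Term -> w u | u | Expr; Expr1 -> w u | u u; Expr2 -> w | u

Expr has alternatives sharing prefix 'w': factor to Expr → w Expr1 with Expr1 → w u | u u.
Expr has alternatives sharing prefix 'Term': factor to Expr → Term Expr2 with Expr2 → w | u.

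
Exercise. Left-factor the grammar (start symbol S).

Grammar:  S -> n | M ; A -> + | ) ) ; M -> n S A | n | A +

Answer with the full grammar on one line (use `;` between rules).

M has alternatives sharing prefix 'n': factor to M → n M' with M' → S A | ε.

S -> n | M; A -> + | ) ); M -> A + | n M'; M' -> S A | epsilon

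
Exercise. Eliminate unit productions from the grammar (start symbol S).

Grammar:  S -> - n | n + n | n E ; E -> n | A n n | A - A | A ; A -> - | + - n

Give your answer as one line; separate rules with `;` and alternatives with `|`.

Unit pairs: E ⇒* {A}.
For every A with A ⇒* B via unit rules, add B's non-unit alternatives to A; then delete every rule of the form X → Y.

S -> - n | n + n | n E; E -> n | A n n | A - A | - | + - n; A -> - | + - n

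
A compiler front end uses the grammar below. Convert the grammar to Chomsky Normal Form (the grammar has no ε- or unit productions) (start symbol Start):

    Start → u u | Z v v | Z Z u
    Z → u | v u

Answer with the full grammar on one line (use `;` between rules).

Start → X1 X1 | Z Y1 | Z Y2; Z → u | X2 X1; X1 → u; X2 → v; Y1 → X2 X2; Y2 → Z X1

Introduce a nonterminal for each terminal appearing in a rule of length ≥ 2: X1 → u, X2 → v.
Binarize each right-hand side of length ≥ 3 by chaining fresh nonterminals (Y1, Y2, …): affected rules were Start → Z X2 X2; Start → Z Z X1.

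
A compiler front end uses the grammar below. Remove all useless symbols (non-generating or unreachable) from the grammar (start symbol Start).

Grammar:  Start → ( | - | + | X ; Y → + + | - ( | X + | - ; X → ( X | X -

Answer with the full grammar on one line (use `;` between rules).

Generating nonterminals: {Start, Y}.
Reachable from Start after that: {Start}.
Removed useless symbols: {X, Y} and every production mentioning them.

Start → ( | - | +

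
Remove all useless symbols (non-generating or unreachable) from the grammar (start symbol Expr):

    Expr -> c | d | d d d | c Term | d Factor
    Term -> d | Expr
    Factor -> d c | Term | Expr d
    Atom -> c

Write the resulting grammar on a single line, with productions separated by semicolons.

Generating nonterminals: {Atom, Expr, Factor, Term}.
Reachable from Expr after that: {Expr, Factor, Term}.
Removed useless symbols: {Atom} and every production mentioning them.

Expr -> c | d | d d d | c Term | d Factor; Term -> d | Expr; Factor -> d c | Term | Expr d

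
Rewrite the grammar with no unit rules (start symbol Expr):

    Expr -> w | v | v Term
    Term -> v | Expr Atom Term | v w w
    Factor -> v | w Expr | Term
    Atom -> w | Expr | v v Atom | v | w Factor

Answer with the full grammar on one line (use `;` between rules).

Unit pairs: Atom ⇒* {Expr}; Factor ⇒* {Term}.
For every A with A ⇒* B via unit rules, add B's non-unit alternatives to A; then delete every rule of the form X → Y.

Expr -> w | v | v Term; Term -> v | Expr Atom Term | v w w; Factor -> v | Expr Atom Term | v w w | w Expr; Atom -> w | v v Atom | v | w Factor | v Term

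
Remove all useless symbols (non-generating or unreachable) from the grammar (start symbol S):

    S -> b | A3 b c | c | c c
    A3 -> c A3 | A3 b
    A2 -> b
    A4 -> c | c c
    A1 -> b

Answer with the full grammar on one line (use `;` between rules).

Generating nonterminals: {A1, A2, A4, S}.
Reachable from S after that: {S}.
Removed useless symbols: {A1, A2, A3, A4} and every production mentioning them.

S -> b | c | c c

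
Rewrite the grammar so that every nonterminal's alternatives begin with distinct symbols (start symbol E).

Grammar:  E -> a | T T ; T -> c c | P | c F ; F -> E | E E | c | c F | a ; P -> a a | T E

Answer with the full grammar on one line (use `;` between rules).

T has alternatives sharing prefix 'c': factor to T → c T' with T' → c | F.
F has alternatives sharing prefix 'E': factor to F → E F' with F' → ε | E.
F has alternatives sharing prefix 'c': factor to F → c F'' with F'' → ε | F.

E -> a | T T; T -> P | c T'; F -> a | E F' | c F''; P -> a a | T E; T' -> c | F; F' -> eps | E; F'' -> eps | F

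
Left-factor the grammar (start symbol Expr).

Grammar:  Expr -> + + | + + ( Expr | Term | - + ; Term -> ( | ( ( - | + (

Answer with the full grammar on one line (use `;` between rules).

Expr has alternatives sharing prefix '+ +': factor to Expr → + + Expr1 with Expr1 → ε | ( Expr.
Term has alternatives sharing prefix '(': factor to Term → ( Term1 with Term1 → ε | ( -.

Expr -> Term | - + | + + Expr1; Term -> + ( | ( Term1; Expr1 -> ε | ( Expr; Term1 -> ε | ( -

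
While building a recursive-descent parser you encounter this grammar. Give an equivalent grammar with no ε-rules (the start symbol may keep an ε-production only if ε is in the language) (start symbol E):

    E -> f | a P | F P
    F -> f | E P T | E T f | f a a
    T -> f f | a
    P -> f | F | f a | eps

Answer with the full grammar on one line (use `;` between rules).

E -> f | a P | a | F P | F; F -> f | E P T | E T | E T f | f a a; T -> f f | a; P -> f | F | f a

The nullable symbols are {P}.
ε ∉ L(G), so no ε-production is kept.
Expand every rule over subsets of its nullable positions: E → a P gives a P | a. E → F P gives F P | F. F → E P T gives E P T | E T.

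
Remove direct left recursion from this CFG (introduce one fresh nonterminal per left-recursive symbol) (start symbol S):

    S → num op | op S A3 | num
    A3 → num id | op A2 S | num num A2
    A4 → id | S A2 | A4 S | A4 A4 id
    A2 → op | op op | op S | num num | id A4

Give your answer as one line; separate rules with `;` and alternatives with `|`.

Directly left-recursive nonterminal: A4.
For A4: α = {S, A4 id}, β = {id, S A2}. Rewrite as A4 → β A4' and A4' → α A4' | ε.

S → num op | op S A3 | num; A3 → num id | op A2 S | num num A2; A4 → id A4' | S A2 A4'; A2 → op | op op | op S | num num | id A4; A4' → S A4' | A4 id A4' | ε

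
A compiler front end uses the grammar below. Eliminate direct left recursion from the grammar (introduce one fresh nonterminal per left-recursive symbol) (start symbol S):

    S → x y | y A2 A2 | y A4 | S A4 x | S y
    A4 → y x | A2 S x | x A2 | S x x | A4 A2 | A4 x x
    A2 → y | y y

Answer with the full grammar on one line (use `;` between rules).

S → x y S' | y A2 A2 S' | y A4 S'; A4 → y x A4' | A2 S x A4' | x A2 A4' | S x x A4'; A2 → y | y y; S' → A4 x S' | y S' | ε; A4' → A2 A4' | x x A4' | ε

S, A4 are directly left-recursive.
For S: α = {A4 x, y}, β = {x y, y A2 A2, y A4}. Rewrite as S → β S' and S' → α S' | ε.
For A4: α = {A2, x x}, β = {y x, A2 S x, x A2, S x x}. Rewrite as A4 → β A4' and A4' → α A4' | ε.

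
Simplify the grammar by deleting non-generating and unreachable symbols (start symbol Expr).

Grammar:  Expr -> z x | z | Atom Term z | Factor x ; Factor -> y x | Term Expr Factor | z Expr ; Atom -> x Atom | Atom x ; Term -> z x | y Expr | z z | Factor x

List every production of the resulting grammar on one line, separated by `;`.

Expr -> z x | z | Factor x; Factor -> y x | Term Expr Factor | z Expr; Term -> z x | y Expr | z z | Factor x

Generating nonterminals: {Expr, Factor, Term}.
Reachable from Expr after that: {Expr, Factor, Term}.
Removed useless symbols: {Atom} and every production mentioning them.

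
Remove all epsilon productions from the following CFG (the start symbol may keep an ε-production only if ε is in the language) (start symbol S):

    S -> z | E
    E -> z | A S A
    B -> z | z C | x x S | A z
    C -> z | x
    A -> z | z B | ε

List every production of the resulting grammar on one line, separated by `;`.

Nullable nonterminals: {A}.
ε ∉ L(G), so no ε-production is kept.
Add the nullable-subset variants: E → A S A gives A S A | A S | S A | S.

S -> z | E; E -> z | A S A | A S | S A | S; B -> z | z C | x x S | A z; C -> z | x; A -> z | z B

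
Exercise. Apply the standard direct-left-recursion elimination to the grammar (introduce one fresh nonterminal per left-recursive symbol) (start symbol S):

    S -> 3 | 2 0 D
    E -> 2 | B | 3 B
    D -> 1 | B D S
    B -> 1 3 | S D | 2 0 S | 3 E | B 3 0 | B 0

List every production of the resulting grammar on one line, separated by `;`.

B is directly left-recursive.
For B: α = {3 0, 0}, β = {1 3, S D, 2 0 S, 3 E}. Rewrite as B → β B' and B' → α B' | ε.

S -> 3 | 2 0 D; E -> 2 | B | 3 B; D -> 1 | B D S; B -> 1 3 B' | S D B' | 2 0 S B' | 3 E B'; B' -> 3 0 B' | 0 B' | ε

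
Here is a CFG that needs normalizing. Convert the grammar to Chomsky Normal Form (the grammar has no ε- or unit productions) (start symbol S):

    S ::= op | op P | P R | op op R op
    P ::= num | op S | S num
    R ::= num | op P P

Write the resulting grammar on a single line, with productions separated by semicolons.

Introduce a nonterminal for each terminal appearing in a rule of length ≥ 2: X1 → op, X2 → num.
Binarize each right-hand side of length ≥ 3 by chaining fresh nonterminals (Y1, Y2, …): affected rules were S → X1 X1 R X1; R → X1 P P.

S ::= op | X1 P | P R | X1 Y1; P ::= num | X1 S | S X2; R ::= num | X1 Y3; X1 ::= op; X2 ::= num; Y1 ::= X1 Y2; Y2 ::= R X1; Y3 ::= P P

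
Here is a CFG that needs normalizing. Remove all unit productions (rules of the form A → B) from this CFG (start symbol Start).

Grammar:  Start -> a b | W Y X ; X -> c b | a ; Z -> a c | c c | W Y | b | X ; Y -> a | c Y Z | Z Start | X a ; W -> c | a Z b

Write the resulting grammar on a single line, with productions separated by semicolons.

Unit pairs: Z ⇒* {X}.
Replace each nonterminal's rules with the union of the non-unit rules of every nonterminal it unit-derives.

Start -> a b | W Y X; X -> c b | a; Z -> a c | c c | W Y | b | c b | a; Y -> a | c Y Z | Z Start | X a; W -> c | a Z b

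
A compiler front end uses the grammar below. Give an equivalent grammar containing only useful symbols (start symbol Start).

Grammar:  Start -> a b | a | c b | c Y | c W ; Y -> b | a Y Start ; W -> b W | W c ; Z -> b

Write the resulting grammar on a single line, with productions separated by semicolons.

Generating nonterminals: {Start, Y, Z}.
Reachable from Start after that: {Start, Y}.
Removed useless symbols: {W, Z} and every production mentioning them.

Start -> a b | a | c b | c Y; Y -> b | a Y Start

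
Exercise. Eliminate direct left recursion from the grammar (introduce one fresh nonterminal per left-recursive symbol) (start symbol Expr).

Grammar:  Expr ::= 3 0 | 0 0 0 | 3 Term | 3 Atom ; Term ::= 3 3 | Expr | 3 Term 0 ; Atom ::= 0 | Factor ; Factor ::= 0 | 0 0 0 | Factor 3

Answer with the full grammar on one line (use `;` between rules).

Factor is directly left-recursive.
For Factor: α = {3}, β = {0, 0 0 0}. Rewrite as Factor → β Factor1 and Factor1 → α Factor1 | ε.

Expr ::= 3 0 | 0 0 0 | 3 Term | 3 Atom; Term ::= 3 3 | Expr | 3 Term 0; Atom ::= 0 | Factor; Factor ::= 0 Factor1 | 0 0 0 Factor1; Factor1 ::= 3 Factor1 | ε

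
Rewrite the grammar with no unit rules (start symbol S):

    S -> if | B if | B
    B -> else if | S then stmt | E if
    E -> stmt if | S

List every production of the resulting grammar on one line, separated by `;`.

Unit pairs: E ⇒* {B, S}; S ⇒* {B}.
Replace each nonterminal's rules with the union of the non-unit rules of every nonterminal it unit-derives.

S -> else if | S then stmt | E if | if | B if; B -> else if | S then stmt | E if; E -> else if | S then stmt | E if | stmt if | if | B if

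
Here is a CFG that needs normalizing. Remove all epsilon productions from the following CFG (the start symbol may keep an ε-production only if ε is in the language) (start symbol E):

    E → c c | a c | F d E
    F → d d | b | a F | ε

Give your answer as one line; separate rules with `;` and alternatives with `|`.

The nullable symbols are {F}.
ε ∉ L(G), so no ε-production is kept.
Add the nullable-subset variants: E → F d E gives F d E | d E. F → a F gives a F | a.

E → c c | a c | F d E | d E; F → d d | b | a F | a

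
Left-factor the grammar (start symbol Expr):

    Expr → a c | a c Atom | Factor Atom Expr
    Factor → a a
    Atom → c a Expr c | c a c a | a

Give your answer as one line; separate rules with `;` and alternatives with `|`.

Expr has alternatives sharing prefix 'a c': factor to Expr → a c Expr1 with Expr1 → ε | Atom.
Atom has alternatives sharing prefix 'c a': factor to Atom → c a Atom1 with Atom1 → Expr c | c a.

Expr → Factor Atom Expr | a c Expr1; Factor → a a; Atom → a | c a Atom1; Expr1 → ε | Atom; Atom1 → Expr c | c a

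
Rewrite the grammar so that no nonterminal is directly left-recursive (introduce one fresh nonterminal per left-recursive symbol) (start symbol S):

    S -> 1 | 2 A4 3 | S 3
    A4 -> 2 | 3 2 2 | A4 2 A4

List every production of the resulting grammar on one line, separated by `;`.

Directly left-recursive nonterminals: S, A4.
For S: α = {3}, β = {1, 2 A4 3}. Rewrite as S → β S' and S' → α S' | ε.
For A4: α = {2 A4}, β = {2, 3 2 2}. Rewrite as A4 → β A4' and A4' → α A4' | ε.

S -> 1 S' | 2 A4 3 S'; A4 -> 2 A4' | 3 2 2 A4'; S' -> 3 S' | ε; A4' -> 2 A4 A4' | ε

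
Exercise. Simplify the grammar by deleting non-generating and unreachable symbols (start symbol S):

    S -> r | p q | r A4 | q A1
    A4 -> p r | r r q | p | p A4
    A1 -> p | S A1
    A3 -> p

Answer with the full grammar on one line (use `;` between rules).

Generating nonterminals: {A1, A3, A4, S}.
Reachable from S after that: {A1, A4, S}.
Removed useless symbols: {A3} and every production mentioning them.

S -> r | p q | r A4 | q A1; A4 -> p r | r r q | p | p A4; A1 -> p | S A1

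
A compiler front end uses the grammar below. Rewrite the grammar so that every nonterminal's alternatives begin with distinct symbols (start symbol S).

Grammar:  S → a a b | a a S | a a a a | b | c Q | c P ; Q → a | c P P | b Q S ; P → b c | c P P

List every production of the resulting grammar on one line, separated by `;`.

S → b | a a S' | c S''; Q → a | c P P | b Q S; P → b c | c P P; S' → b | S | a a; S'' → Q | P

S has alternatives sharing prefix 'a a': factor to S → a a S' with S' → b | S | a a.
S has alternatives sharing prefix 'c': factor to S → c S'' with S'' → Q | P.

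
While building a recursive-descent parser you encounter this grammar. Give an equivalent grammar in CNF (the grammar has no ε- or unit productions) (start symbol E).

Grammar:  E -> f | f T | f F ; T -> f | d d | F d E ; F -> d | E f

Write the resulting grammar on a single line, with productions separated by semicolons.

Introduce a nonterminal for each terminal appearing in a rule of length ≥ 2: X1 → f, X2 → d.
Binarize each right-hand side of length ≥ 3 by chaining fresh nonterminals (Y1, Y2, …): affected rules were T → F X2 E.

E -> f | X1 T | X1 F; T -> f | X2 X2 | F Y1; F -> d | E X1; X1 -> f; X2 -> d; Y1 -> X2 E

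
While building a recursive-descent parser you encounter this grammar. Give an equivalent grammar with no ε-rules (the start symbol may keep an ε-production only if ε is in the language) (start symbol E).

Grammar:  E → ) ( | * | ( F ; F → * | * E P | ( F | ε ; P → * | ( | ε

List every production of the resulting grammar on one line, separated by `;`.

E → ) ( | * | ( F | (; F → * | * E P | * E | ( F | (; P → * | (

Nullable set = {F, P}.
ε ∉ L(G), so no ε-production is kept.
Add the nullable-subset variants: E → ( F gives ( F | (. F → * E P gives * E P | * E. F → ( F gives ( F | (.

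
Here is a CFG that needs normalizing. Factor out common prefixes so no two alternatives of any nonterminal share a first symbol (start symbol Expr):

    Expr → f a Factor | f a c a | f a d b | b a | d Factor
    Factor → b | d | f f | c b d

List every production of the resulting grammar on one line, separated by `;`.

Expr has alternatives sharing prefix 'f a': factor to Expr → f a Expr1 with Expr1 → Factor | c a | d b.

Expr → b a | d Factor | f a Expr1; Factor → b | d | f f | c b d; Expr1 → Factor | c a | d b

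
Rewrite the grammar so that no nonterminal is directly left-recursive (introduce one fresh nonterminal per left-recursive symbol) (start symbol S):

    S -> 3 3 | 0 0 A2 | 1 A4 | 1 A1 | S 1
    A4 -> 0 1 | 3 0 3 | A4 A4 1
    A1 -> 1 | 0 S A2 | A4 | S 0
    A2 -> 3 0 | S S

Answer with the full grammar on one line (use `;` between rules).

Directly left-recursive nonterminals: S, A4.
For S: α = {1}, β = {3 3, 0 0 A2, 1 A4, 1 A1}. Rewrite as S → β S' and S' → α S' | ε.
For A4: α = {A4 1}, β = {0 1, 3 0 3}. Rewrite as A4 → β A4' and A4' → α A4' | ε.

S -> 3 3 S' | 0 0 A2 S' | 1 A4 S' | 1 A1 S'; A4 -> 0 1 A4' | 3 0 3 A4'; A1 -> 1 | 0 S A2 | A4 | S 0; A2 -> 3 0 | S S; S' -> 1 S' | ε; A4' -> A4 1 A4' | ε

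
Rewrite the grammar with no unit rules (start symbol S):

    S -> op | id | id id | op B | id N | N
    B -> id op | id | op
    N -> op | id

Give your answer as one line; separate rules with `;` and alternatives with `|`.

S -> op | id | id id | op B | id N; B -> id op | id | op; N -> op | id

Unit pairs: S ⇒* {N}.
For every A with A ⇒* B via unit rules, add B's non-unit alternatives to A; then delete every rule of the form X → Y.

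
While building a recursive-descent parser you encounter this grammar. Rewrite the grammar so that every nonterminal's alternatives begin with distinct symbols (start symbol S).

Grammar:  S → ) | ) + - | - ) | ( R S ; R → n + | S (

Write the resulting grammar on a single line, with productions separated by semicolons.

S → - ) | ( R S | ) S'; R → n + | S (; S' → ε | + -

S has alternatives sharing prefix ')': factor to S → ) S' with S' → ε | + -.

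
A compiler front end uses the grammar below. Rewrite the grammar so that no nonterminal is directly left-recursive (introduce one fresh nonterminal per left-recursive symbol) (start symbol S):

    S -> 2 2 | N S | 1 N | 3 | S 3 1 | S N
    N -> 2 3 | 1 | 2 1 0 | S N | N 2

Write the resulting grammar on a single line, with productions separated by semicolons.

S, N are directly left-recursive.
For S: α = {3 1, N}, β = {2 2, N S, 1 N, 3}. Rewrite as S → β S' and S' → α S' | ε.
For N: α = {2}, β = {2 3, 1, 2 1 0, S N}. Rewrite as N → β N' and N' → α N' | ε.

S -> 2 2 S' | N S S' | 1 N S' | 3 S'; N -> 2 3 N' | 1 N' | 2 1 0 N' | S N N'; S' -> 3 1 S' | N S' | ε; N' -> 2 N' | ε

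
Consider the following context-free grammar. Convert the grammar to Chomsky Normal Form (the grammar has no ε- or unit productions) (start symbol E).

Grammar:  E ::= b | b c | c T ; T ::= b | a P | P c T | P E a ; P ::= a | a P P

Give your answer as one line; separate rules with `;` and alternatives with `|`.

E ::= b | X1 X2 | X2 T; T ::= b | X3 P | P Y1 | P Y2; P ::= a | X3 Y3; X1 ::= b; X2 ::= c; X3 ::= a; Y1 ::= X2 T; Y2 ::= E X3; Y3 ::= P P

Introduce a nonterminal for each terminal appearing in a rule of length ≥ 2: X1 → b, X2 → c, X3 → a.
Binarize each right-hand side of length ≥ 3 by chaining fresh nonterminals (Y1, Y2, …): affected rules were T → P X2 T; T → P E X3; P → X3 P P.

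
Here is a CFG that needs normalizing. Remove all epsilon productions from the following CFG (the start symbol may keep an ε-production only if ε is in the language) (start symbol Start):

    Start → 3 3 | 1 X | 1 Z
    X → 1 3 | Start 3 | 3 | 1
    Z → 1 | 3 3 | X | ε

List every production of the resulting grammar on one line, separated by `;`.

The nullable symbols are {Z}.
ε ∉ L(G), so no ε-production is kept.
Expand every rule over subsets of its nullable positions: Start → 1 Z gives 1 Z | 1.

Start → 3 3 | 1 X | 1 Z | 1; X → 1 3 | Start 3 | 3 | 1; Z → 1 | 3 3 | X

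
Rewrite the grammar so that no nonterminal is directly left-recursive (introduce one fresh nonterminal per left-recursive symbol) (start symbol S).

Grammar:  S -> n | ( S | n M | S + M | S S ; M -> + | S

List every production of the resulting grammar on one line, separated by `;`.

Directly left-recursive nonterminal: S.
For S: α = {+ M, S}, β = {n, ( S, n M}. Rewrite as S → β S' and S' → α S' | ε.

S -> n S' | ( S S' | n M S'; M -> + | S; S' -> + M S' | S S' | ε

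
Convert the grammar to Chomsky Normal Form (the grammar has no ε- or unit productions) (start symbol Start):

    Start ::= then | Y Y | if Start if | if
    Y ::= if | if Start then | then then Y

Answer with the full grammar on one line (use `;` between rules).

Start ::= then | Y Y | X1 Y1 | if; Y ::= if | X1 Y2 | X2 Y3; X1 ::= if; X2 ::= then; Y1 ::= Start X1; Y2 ::= Start X2; Y3 ::= X2 Y

Introduce a nonterminal for each terminal appearing in a rule of length ≥ 2: X1 → if, X2 → then.
Binarize each right-hand side of length ≥ 3 by chaining fresh nonterminals (Y1, Y2, …): affected rules were Start → X1 Start X1; Y → X1 Start X2; Y → X2 X2 Y.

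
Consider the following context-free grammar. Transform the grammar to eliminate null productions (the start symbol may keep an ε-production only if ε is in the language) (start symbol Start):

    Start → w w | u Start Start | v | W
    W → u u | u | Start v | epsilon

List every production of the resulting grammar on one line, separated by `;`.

Nullable nonterminals: {Start, W}.
ε ∈ L(G) since Start is nullable, so keep Start → ε.
Expand every rule over subsets of its nullable positions: Start → u Start Start gives u Start Start | u Start | u. W → Start v gives Start v | v.

Start → w w | u Start Start | u Start | u | v | W | ε; W → u u | u | Start v | v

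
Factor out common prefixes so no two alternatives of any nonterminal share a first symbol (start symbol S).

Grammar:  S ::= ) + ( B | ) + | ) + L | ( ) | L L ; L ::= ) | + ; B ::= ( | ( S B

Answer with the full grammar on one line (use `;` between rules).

S has alternatives sharing prefix ') +': factor to S → ) + S' with S' → ( B | ε | L.
B has alternatives sharing prefix '(': factor to B → ( B' with B' → ε | S B.

S ::= ( ) | L L | ) + S'; L ::= ) | +; B ::= ( B'; S' ::= ( B | ε | L; B' ::= ε | S B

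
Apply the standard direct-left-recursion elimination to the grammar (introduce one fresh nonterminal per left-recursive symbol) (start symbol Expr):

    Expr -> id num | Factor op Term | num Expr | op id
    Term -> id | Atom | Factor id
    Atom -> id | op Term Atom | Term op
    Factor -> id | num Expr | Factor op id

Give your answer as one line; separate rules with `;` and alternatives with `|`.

Expr -> id num | Factor op Term | num Expr | op id; Term -> id | Atom | Factor id; Atom -> id | op Term Atom | Term op; Factor -> id Factor1 | num Expr Factor1; Factor1 -> op id Factor1 | ε

Factor is directly left-recursive.
For Factor: α = {op id}, β = {id, num Expr}. Rewrite as Factor → β Factor1 and Factor1 → α Factor1 | ε.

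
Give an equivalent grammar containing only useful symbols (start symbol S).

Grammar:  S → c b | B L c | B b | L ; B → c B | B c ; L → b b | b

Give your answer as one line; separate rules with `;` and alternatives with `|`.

S → c b | L; L → b b | b

Generating nonterminals: {L, S}.
Reachable from S after that: {L, S}.
Removed useless symbols: {B} and every production mentioning them.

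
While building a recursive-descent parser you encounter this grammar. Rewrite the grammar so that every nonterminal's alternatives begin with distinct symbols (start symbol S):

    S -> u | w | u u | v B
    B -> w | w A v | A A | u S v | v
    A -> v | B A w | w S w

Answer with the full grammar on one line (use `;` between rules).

S has alternatives sharing prefix 'u': factor to S → u S' with S' → ε | u.
B has alternatives sharing prefix 'w': factor to B → w B' with B' → ε | A v.

S -> w | v B | u S'; B -> A A | u S v | v | w B'; A -> v | B A w | w S w; S' -> ε | u; B' -> ε | A v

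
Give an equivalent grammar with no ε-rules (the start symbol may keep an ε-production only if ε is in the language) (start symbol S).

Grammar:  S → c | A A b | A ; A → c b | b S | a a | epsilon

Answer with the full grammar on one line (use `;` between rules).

Nullable nonterminals: {A, S}.
ε ∈ L(G) since S is nullable, so keep S → ε.
For each production, add variants omitting each subset of nullable occurrences: S → A A b gives A A b | A b | b. A → b S gives b S | b.

S → c | A A b | A b | b | A | epsilon; A → c b | b S | b | a a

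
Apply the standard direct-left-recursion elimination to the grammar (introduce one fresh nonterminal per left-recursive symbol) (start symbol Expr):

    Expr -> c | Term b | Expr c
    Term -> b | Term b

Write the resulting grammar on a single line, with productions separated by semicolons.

Expr -> c Expr1 | Term b Expr1; Term -> b Term1; Expr1 -> c Expr1 | ε; Term1 -> b Term1 | ε

Expr, Term are directly left-recursive.
For Expr: α = {c}, β = {c, Term b}. Rewrite as Expr → β Expr1 and Expr1 → α Expr1 | ε.
For Term: α = {b}, β = {b}. Rewrite as Term → β Term1 and Term1 → α Term1 | ε.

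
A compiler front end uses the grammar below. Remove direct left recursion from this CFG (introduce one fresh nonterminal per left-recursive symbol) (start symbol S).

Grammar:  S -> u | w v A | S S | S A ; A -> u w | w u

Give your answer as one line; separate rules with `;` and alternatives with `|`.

S -> u S' | w v A S'; A -> u w | w u; S' -> S S' | A S' | ε

S is directly left-recursive.
For S: α = {S, A}, β = {u, w v A}. Rewrite as S → β S' and S' → α S' | ε.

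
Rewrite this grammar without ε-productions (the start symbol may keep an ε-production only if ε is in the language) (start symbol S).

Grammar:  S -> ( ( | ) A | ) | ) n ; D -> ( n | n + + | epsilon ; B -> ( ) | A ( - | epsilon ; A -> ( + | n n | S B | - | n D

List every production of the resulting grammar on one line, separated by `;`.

The nullable symbols are {B, D}.
ε ∉ L(G), so no ε-production is kept.
Add the nullable-subset variants: A → S B gives S B | S. A → n D gives n D | n.

S -> ( ( | ) A | ) | ) n; D -> ( n | n + +; B -> ( ) | A ( -; A -> ( + | n n | S B | S | - | n D | n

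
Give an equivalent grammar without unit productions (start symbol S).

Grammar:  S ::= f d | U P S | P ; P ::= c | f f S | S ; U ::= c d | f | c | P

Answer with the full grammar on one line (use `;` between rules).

Unit pairs: P ⇒* {S}; S ⇒* {P}; U ⇒* {P, S}.
For every A with A ⇒* B via unit rules, add B's non-unit alternatives to A; then delete every rule of the form X → Y.

S ::= f d | U P S | c | f f S; P ::= f d | U P S | c | f f S; U ::= c d | f | c | f d | U P S | f f S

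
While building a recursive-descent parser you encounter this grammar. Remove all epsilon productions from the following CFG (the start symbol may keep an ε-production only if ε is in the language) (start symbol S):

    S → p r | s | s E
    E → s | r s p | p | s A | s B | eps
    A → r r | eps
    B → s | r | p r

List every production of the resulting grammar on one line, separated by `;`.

S → p r | s | s E; E → s | r s p | p | s A | s B; A → r r; B → s | r | p r

Nullable set = {A, E}.
ε ∉ L(G), so no ε-production is kept.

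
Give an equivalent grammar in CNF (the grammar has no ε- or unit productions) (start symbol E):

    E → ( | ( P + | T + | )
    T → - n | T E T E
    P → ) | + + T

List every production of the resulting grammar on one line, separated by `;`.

E → ( | X1 Y1 | T X2 | ); T → X3 X4 | T Y2; P → ) | X2 Y4; X1 → (; X2 → +; X3 → -; X4 → n; Y1 → P X2; Y2 → E Y3; Y3 → T E; Y4 → X2 T

Introduce a nonterminal for each terminal appearing in a rule of length ≥ 2: X1 → (, X2 → +, X3 → -, X4 → n.
Binarize each right-hand side of length ≥ 3 by chaining fresh nonterminals (Y1, Y2, …): affected rules were E → X1 P X2; T → T E T E; P → X2 X2 T.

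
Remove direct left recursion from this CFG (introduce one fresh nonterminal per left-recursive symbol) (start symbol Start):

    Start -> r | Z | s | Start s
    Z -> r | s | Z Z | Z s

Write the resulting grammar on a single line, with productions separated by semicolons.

Start -> r Start1 | Z Start1 | s Start1; Z -> r Z1 | s Z1; Start1 -> s Start1 | ε; Z1 -> Z Z1 | s Z1 | ε

Directly left-recursive nonterminals: Start, Z.
For Start: α = {s}, β = {r, Z, s}. Rewrite as Start → β Start1 and Start1 → α Start1 | ε.
For Z: α = {Z, s}, β = {r, s}. Rewrite as Z → β Z1 and Z1 → α Z1 | ε.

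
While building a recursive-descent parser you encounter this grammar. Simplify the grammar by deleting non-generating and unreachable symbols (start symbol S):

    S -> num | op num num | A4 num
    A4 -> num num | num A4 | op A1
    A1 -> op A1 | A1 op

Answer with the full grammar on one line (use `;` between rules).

S -> num | op num num | A4 num; A4 -> num num | num A4

Generating nonterminals: {A4, S}.
Reachable from S after that: {A4, S}.
Removed useless symbols: {A1} and every production mentioning them.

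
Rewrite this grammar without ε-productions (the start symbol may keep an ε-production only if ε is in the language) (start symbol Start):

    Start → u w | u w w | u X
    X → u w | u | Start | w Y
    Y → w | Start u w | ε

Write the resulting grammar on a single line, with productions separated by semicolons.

The nullable symbols are {Y}.
ε ∉ L(G), so no ε-production is kept.
Expand every rule over subsets of its nullable positions: X → w Y gives w Y | w.

Start → u w | u w w | u X; X → u w | u | Start | w Y | w; Y → w | Start u w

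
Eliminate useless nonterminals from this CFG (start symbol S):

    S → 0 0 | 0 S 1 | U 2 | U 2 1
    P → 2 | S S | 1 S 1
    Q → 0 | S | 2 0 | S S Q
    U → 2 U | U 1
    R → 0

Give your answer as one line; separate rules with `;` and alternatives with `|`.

S → 0 0 | 0 S 1

Generating nonterminals: {P, Q, R, S}.
Reachable from S after that: {S}.
Removed useless symbols: {P, Q, R, U} and every production mentioning them.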